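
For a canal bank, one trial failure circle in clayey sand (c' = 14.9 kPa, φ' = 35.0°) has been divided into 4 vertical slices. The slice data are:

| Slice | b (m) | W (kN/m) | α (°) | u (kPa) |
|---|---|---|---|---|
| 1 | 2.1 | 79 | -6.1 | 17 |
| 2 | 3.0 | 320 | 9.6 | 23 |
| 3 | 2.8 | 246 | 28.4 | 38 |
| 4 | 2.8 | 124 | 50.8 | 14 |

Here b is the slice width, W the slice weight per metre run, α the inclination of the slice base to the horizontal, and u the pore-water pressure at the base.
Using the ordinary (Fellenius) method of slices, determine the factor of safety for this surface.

FS = 1.82

Ordinary method of slices: FS = Σ[c'·Δl_i + (W_i cosα_i − u_i·Δl_i)·tanφ'] / Σ W_i sinα_i, with Δl_i = b_i / cosα_i.
Slice 1: Δl = 2.1/cos(-6.1°) = 2.112 m; N'_1 = 79·cos(-6.1°) − 17·2.112 = 42.6; c'Δl = 31.47; W sinα = -8.4
Slice 2: Δl = 3.0/cos9.6° = 3.043 m; N'_2 = 320·cos9.6° − 23·3.043 = 245.5; c'Δl = 45.33; W sinα = 53.4
Slice 3: Δl = 2.8/cos28.4° = 3.183 m; N'_3 = 246·cos28.4° − 38·3.183 = 95.4; c'Δl = 47.43; W sinα = 117.0
Slice 4: Δl = 2.8/cos50.8° = 4.430 m; N'_4 = 124·cos50.8° − 14·4.430 = 16.3; c'Δl = 66.01; W sinα = 96.1
Σc'Δl = 190.2 kN/m; ΣN' = 400.0 kN/m; ΣW sinα = 258.1 kN/m
Resisting = 190.2 + 400.0·tan35.0° = 190.2 + 280.1 = 470.3 kN/m
FS = 470.3 / 258.1 = 1.822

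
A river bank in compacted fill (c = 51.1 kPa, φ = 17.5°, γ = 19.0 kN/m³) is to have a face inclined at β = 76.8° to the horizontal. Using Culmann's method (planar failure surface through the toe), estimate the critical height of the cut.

H_c = 20.41 m

Culmann's analysis gives the critical failure plane at α_cr = (β + φ)/2 = (76.8 + 17.5)/2 = 47.1°, and the critical height
H_c = (4c/γ) · sinβ cosφ / [1 − cos(β − φ)]
    = (4·51.1/19.0) · sin76.8°·cos17.5° / [1 − cos(59.3°)]
    = 10.758 · 0.9736·0.9537 / [1 − 0.5105]
    = 10.758 · 0.9285 / 0.4895
    = 20.41 m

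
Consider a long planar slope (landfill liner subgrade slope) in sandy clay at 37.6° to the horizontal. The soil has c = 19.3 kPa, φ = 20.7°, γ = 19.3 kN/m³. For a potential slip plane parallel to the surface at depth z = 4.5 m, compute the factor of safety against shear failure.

For an infinite slope with a slip plane parallel to the surface (no pore pressure): FS = [c + γz cos²β tanφ] / [γz sinβ cosβ].
γz = 19.3·4.5 = 86.85 kN/m²
Numerator = 19.3 + 86.85·cos²37.6°·tan20.7° = 19.3 + 86.85·0.6277·0.3779 = 39.901 kPa
Denominator = 86.85·sin37.6°·cos37.6° = 86.85·0.6101·0.7923 = 41.984 kPa
FS = 39.901 / 41.984 = 0.950

FS = 0.95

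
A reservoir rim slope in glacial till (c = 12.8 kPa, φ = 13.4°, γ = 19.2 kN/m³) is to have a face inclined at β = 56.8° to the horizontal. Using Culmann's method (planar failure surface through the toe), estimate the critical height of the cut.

Culmann's analysis gives the critical failure plane at α_cr = (β + φ)/2 = (56.8 + 13.4)/2 = 35.1°, and the critical height
H_c = (4c/γ) · sinβ cosφ / [1 − cos(β − φ)]
    = (4·12.8/19.2) · sin56.8°·cos13.4° / [1 − cos(43.4°)]
    = 2.667 · 0.8368·0.9728 / [1 − 0.7266]
    = 2.667 · 0.8140 / 0.2734
    = 7.94 m

H_c = 7.94 m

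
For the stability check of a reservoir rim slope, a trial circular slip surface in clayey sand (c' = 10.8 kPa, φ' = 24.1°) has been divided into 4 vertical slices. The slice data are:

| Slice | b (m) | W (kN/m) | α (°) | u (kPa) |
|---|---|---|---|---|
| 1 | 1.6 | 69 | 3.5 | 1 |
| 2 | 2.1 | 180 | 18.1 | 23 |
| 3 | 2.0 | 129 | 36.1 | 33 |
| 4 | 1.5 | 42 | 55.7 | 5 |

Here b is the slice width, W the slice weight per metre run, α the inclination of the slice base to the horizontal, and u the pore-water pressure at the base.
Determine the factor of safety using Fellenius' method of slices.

FS = 1.14

Ordinary method of slices: FS = Σ[c'·Δl_i + (W_i cosα_i − u_i·Δl_i)·tanφ'] / Σ W_i sinα_i, with Δl_i = b_i / cosα_i.
Slice 1: Δl = 1.6/cos3.5° = 1.603 m; N'_1 = 69·cos3.5° − 1·1.603 = 67.3; c'Δl = 17.31; W sinα = 4.2
Slice 2: Δl = 2.1/cos18.1° = 2.209 m; N'_2 = 180·cos18.1° − 23·2.209 = 120.3; c'Δl = 23.86; W sinα = 55.9
Slice 3: Δl = 2.0/cos36.1° = 2.475 m; N'_3 = 129·cos36.1° − 33·2.475 = 22.5; c'Δl = 26.73; W sinα = 76.0
Slice 4: Δl = 1.5/cos55.7° = 2.662 m; N'_4 = 42·cos55.7° − 5·2.662 = 10.4; c'Δl = 28.75; W sinα = 34.7
Σc'Δl = 96.7 kN/m; ΣN' = 220.5 kN/m; ΣW sinα = 170.8 kN/m
Resisting = 96.7 + 220.5·tan24.1° = 96.7 + 98.6 = 195.3 kN/m
FS = 195.3 / 170.8 = 1.143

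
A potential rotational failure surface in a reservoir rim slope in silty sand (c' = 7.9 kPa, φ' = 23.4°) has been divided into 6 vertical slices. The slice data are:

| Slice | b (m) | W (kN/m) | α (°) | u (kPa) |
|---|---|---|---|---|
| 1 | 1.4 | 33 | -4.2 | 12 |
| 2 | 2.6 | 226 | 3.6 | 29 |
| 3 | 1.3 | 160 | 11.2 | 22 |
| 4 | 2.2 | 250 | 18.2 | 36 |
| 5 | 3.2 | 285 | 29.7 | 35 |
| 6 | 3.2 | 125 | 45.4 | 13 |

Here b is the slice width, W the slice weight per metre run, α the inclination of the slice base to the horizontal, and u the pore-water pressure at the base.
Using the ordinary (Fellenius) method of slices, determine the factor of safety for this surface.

FS = 1.09

Ordinary method of slices: FS = Σ[c'·Δl_i + (W_i cosα_i − u_i·Δl_i)·tanφ'] / Σ W_i sinα_i, with Δl_i = b_i / cosα_i.
Slice 1: Δl = 1.4/cos(-4.2°) = 1.404 m; N'_1 = 33·cos(-4.2°) − 12·1.404 = 16.1; c'Δl = 11.09; W sinα = -2.4
Slice 2: Δl = 2.6/cos3.6° = 2.605 m; N'_2 = 226·cos3.6° − 29·2.605 = 150.0; c'Δl = 20.58; W sinα = 14.2
Slice 3: Δl = 1.3/cos11.2° = 1.325 m; N'_3 = 160·cos11.2° − 22·1.325 = 127.8; c'Δl = 10.47; W sinα = 31.1
Slice 4: Δl = 2.2/cos18.2° = 2.316 m; N'_4 = 250·cos18.2° − 36·2.316 = 154.1; c'Δl = 18.30; W sinα = 78.1
Slice 5: Δl = 3.2/cos29.7° = 3.684 m; N'_5 = 285·cos29.7° − 35·3.684 = 118.6; c'Δl = 29.10; W sinα = 141.2
Slice 6: Δl = 3.2/cos45.4° = 4.557 m; N'_6 = 125·cos45.4° − 13·4.557 = 28.5; c'Δl = 36.00; W sinα = 89.0
Σc'Δl = 125.5 kN/m; ΣN' = 595.1 kN/m; ΣW sinα = 351.1 kN/m
Resisting = 125.5 + 595.1·tan23.4° = 125.5 + 257.5 = 383.1 kN/m
FS = 383.1 / 351.1 = 1.091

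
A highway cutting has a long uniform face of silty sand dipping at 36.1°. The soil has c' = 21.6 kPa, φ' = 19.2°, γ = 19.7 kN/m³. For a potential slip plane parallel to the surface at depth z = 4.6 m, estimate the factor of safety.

For an infinite slope with a slip plane parallel to the surface (no pore pressure): FS = [c' + γz cos²β tanφ'] / [γz sinβ cosβ].
γz = 19.7·4.6 = 90.62 kN/m²
Numerator = 21.6 + 90.62·cos²36.1°·tan19.2° = 21.6 + 90.62·0.6528·0.3482 = 42.202 kPa
Denominator = 90.62·sin36.1°·cos36.1° = 90.62·0.5892·0.8080 = 43.141 kPa
FS = 42.202 / 43.141 = 0.978

FS = 0.98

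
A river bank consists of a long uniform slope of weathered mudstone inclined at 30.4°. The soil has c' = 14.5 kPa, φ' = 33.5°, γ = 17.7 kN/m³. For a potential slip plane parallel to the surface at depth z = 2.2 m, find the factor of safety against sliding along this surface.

For an infinite slope with a slip plane parallel to the surface (no pore pressure): FS = [c' + γz cos²β tanφ'] / [γz sinβ cosβ].
γz = 17.7·2.2 = 38.94 kN/m²
Numerator = 14.5 + 38.94·cos²30.4°·tan33.5° = 14.5 + 38.94·0.7439·0.6619 = 33.674 kPa
Denominator = 38.94·sin30.4°·cos30.4° = 38.94·0.5060·0.8625 = 16.996 kPa
FS = 33.674 / 16.996 = 1.981

FS = 1.98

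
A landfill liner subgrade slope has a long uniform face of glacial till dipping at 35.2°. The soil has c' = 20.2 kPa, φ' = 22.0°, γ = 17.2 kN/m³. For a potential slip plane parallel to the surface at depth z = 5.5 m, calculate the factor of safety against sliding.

For an infinite slope with a slip plane parallel to the surface (no pore pressure): FS = [c' + γz cos²β tanφ'] / [γz sinβ cosβ].
γz = 17.2·5.5 = 94.60 kN/m²
Numerator = 20.2 + 94.60·cos²35.2°·tan22.0° = 20.2 + 94.60·0.6677·0.4040 = 45.721 kPa
Denominator = 94.60·sin35.2°·cos35.2° = 94.60·0.5764·0.8171 = 44.559 kPa
FS = 45.721 / 44.559 = 1.026

FS = 1.03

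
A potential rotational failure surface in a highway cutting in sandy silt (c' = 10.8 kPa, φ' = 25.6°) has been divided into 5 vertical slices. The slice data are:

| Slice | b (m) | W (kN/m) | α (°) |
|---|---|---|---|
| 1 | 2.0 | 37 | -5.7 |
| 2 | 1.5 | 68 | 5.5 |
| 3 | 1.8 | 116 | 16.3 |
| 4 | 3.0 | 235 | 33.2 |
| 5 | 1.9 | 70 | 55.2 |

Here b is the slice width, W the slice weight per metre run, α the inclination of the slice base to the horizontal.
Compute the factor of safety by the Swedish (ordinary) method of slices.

FS = 1.58

Ordinary method of slices: FS = Σ[c'·Δl_i + (W_i cosα_i)·tanφ'] / Σ W_i sinα_i, with Δl_i = b_i / cosα_i.
Slice 1: Δl = 2.0/cos(-5.7°) = 2.010 m; N'_1 = 37·cos(-5.7°) = 36.8; c'Δl = 21.71; W sinα = -3.7
Slice 2: Δl = 1.5/cos5.5° = 1.507 m; N'_2 = 68·cos5.5° = 67.7; c'Δl = 16.27; W sinα = 6.5
Slice 3: Δl = 1.8/cos16.3° = 1.875 m; N'_3 = 116·cos16.3° = 111.3; c'Δl = 20.25; W sinα = 32.6
Slice 4: Δl = 3.0/cos33.2° = 3.585 m; N'_4 = 235·cos33.2° = 196.6; c'Δl = 38.72; W sinα = 128.7
Slice 5: Δl = 1.9/cos55.2° = 3.329 m; N'_5 = 70·cos55.2° = 39.9; c'Δl = 35.95; W sinα = 57.5
Σc'Δl = 132.9 kN/m; ΣN' = 452.4 kN/m; ΣW sinα = 221.6 kN/m
Resisting = 132.9 + 452.4·tan25.6° = 132.9 + 216.8 = 349.7 kN/m
FS = 349.7 / 221.6 = 1.578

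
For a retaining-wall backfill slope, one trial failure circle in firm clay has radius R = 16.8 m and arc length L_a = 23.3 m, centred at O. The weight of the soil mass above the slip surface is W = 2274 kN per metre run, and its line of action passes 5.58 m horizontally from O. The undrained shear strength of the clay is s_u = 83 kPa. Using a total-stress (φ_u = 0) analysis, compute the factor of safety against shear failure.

FS = 2.56

Taking moments about the centre O, the resisting moment is provided by the undrained shear strength acting along the arc:
M_R = s_u·L_a·R = 83·23.30·16.8 = 32489.5 kN·m/m
M_D = W·d = 2274·5.58 = 12688.9 kN·m/m
FS = M_R / M_D = 32489.5 / 12688.9 = 2.560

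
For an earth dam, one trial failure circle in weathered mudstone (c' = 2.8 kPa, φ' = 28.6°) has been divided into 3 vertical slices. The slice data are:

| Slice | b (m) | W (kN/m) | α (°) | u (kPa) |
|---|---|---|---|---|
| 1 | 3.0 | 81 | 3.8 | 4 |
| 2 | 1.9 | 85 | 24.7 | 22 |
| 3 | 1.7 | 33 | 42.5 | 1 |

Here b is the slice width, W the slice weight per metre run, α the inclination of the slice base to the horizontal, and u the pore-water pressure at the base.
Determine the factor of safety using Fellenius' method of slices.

FS = 1.38

Ordinary method of slices: FS = Σ[c'·Δl_i + (W_i cosα_i − u_i·Δl_i)·tanφ'] / Σ W_i sinα_i, with Δl_i = b_i / cosα_i.
Slice 1: Δl = 3.0/cos3.8° = 3.007 m; N'_1 = 81·cos3.8° − 4·3.007 = 68.8; c'Δl = 8.42; W sinα = 5.4
Slice 2: Δl = 1.9/cos24.7° = 2.091 m; N'_2 = 85·cos24.7° − 22·2.091 = 31.2; c'Δl = 5.86; W sinα = 35.5
Slice 3: Δl = 1.7/cos42.5° = 2.306 m; N'_3 = 33·cos42.5° − 1·2.306 = 22.0; c'Δl = 6.46; W sinα = 22.3
Σc'Δl = 20.7 kN/m; ΣN' = 122.0 kN/m; ΣW sinα = 63.2 kN/m
Resisting = 20.7 + 122.0·tan28.6° = 20.7 + 66.5 = 87.3 kN/m
FS = 87.3 / 63.2 = 1.381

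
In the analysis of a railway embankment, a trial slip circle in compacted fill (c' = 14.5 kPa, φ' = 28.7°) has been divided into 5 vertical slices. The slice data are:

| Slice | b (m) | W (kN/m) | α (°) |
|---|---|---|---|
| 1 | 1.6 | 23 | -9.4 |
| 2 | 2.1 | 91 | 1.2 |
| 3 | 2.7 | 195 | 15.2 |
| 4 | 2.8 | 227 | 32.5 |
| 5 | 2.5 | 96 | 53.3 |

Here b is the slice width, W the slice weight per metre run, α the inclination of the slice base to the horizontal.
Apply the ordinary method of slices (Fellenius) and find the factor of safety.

Ordinary method of slices: FS = Σ[c'·Δl_i + (W_i cosα_i)·tanφ'] / Σ W_i sinα_i, with Δl_i = b_i / cosα_i.
Slice 1: Δl = 1.6/cos(-9.4°) = 1.622 m; N'_1 = 23·cos(-9.4°) = 22.7; c'Δl = 23.52; W sinα = -3.8
Slice 2: Δl = 2.1/cos1.2° = 2.100 m; N'_2 = 91·cos1.2° = 91.0; c'Δl = 30.46; W sinα = 1.9
Slice 3: Δl = 2.7/cos15.2° = 2.798 m; N'_3 = 195·cos15.2° = 188.2; c'Δl = 40.57; W sinα = 51.1
Slice 4: Δl = 2.8/cos32.5° = 3.320 m; N'_4 = 227·cos32.5° = 191.4; c'Δl = 48.14; W sinα = 122.0
Slice 5: Δl = 2.5/cos53.3° = 4.183 m; N'_5 = 96·cos53.3° = 57.4; c'Δl = 60.66; W sinα = 77.0
Σc'Δl = 203.3 kN/m; ΣN' = 550.7 kN/m; ΣW sinα = 248.2 kN/m
Resisting = 203.3 + 550.7·tan28.7° = 203.3 + 301.5 = 504.8 kN/m
FS = 504.8 / 248.2 = 2.034

FS = 2.03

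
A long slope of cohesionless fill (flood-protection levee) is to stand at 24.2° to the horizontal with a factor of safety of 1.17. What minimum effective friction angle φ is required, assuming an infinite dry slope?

FS = tanφ/tanβ ⇒ tanφ = FS · tanβ = 1.17 · tan24.2° = 0.5258
φ = arctan(0.5258) = 27.74°

φ = 27.7°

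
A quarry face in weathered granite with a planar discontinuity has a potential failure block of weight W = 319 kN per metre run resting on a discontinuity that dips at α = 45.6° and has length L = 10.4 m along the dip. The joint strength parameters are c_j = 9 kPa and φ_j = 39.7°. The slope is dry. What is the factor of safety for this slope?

FS = 1.22

Resolving the block weight along and normal to the plane and applying the Mohr–Coulomb strength on the joint:
N' = W cosα = 319·cos45.6° = 223.2 kN/m
Driving force T = W sinα = 319·sin45.6° = 227.9 kN/m
Resisting force R = c_j·L + N'·tanφ_j = 9·10.4 + 223.2·tan39.7° = 93.6 + 185.3 = 278.9 kN/m
FS = R / T = 278.9 / 227.9 = 1.224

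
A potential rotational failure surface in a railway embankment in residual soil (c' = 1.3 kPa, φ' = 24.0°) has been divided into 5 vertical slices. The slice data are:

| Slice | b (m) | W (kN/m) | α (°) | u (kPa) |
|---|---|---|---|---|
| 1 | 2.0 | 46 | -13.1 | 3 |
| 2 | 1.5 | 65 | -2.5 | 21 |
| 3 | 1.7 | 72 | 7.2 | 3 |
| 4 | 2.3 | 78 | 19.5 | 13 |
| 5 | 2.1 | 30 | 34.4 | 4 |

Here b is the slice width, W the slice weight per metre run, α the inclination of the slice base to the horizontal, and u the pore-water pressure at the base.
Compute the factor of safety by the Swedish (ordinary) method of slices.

FS = 2.58

Ordinary method of slices: FS = Σ[c'·Δl_i + (W_i cosα_i − u_i·Δl_i)·tanφ'] / Σ W_i sinα_i, with Δl_i = b_i / cosα_i.
Slice 1: Δl = 2.0/cos(-13.1°) = 2.053 m; N'_1 = 46·cos(-13.1°) − 3·2.053 = 38.6; c'Δl = 2.67; W sinα = -10.4
Slice 2: Δl = 1.5/cos(-2.5°) = 1.501 m; N'_2 = 65·cos(-2.5°) − 21·1.501 = 33.4; c'Δl = 1.95; W sinα = -2.8
Slice 3: Δl = 1.7/cos7.2° = 1.714 m; N'_3 = 72·cos7.2° − 3·1.714 = 66.3; c'Δl = 2.23; W sinα = 9.0
Slice 4: Δl = 2.3/cos19.5° = 2.440 m; N'_4 = 78·cos19.5° − 13·2.440 = 41.8; c'Δl = 3.17; W sinα = 26.0
Slice 5: Δl = 2.1/cos34.4° = 2.545 m; N'_5 = 30·cos34.4° − 4·2.545 = 14.6; c'Δl = 3.31; W sinα = 16.9
Σc'Δl = 13.3 kN/m; ΣN' = 194.7 kN/m; ΣW sinα = 38.7 kN/m
Resisting = 13.3 + 194.7·tan24.0° = 13.3 + 86.7 = 100.0 kN/m
FS = 100.0 / 38.7 = 2.581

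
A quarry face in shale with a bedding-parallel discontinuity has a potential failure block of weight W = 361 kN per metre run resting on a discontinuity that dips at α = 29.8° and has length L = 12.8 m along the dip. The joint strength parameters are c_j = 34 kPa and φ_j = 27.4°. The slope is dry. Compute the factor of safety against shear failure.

Resolving the block weight along and normal to the plane and applying the Mohr–Coulomb strength on the joint:
N' = W cosα = 361·cos29.8° = 313.3 kN/m
Driving force T = W sinα = 361·sin29.8° = 179.4 kN/m
Resisting force R = c_j·L + N'·tanφ_j = 34·12.8 + 313.3·tan27.4° = 435.2 + 162.4 = 597.6 kN/m
FS = R / T = 597.6 / 179.4 = 3.331

FS = 3.33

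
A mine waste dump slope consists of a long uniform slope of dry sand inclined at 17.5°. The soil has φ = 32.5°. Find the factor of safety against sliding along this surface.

FS = 2.02

For a dry cohesionless infinite slope the factor of safety is FS = tanφ / tanβ.
FS = tan32.5° / tan17.5° = 0.6371 / 0.3153 = 2.021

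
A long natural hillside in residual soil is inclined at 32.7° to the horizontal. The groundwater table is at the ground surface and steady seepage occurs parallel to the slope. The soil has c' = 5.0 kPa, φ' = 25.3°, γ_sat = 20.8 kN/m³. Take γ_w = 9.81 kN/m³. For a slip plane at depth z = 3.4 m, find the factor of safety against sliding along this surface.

FS = 0.54

With seepage parallel to the slope and the water table at the surface, the effective normal stress on the slip plane uses the buoyant unit weight γ' = γ_sat − γ_w while the driving shear stress uses γ_sat:
FS = [c' + γ' z cos²β tanφ'] / [γ_sat z sinβ cosβ]
γ' = 20.8 − 9.81 = 10.99 kN/m³
Numerator = 5.0 + 10.99·3.4·cos²32.7°·tan25.3° = 5.0 + 10.99·3.4·0.7081·0.4727 = 17.508 kPa
Denominator = 20.8·3.4·sin32.7°·cos32.7° = 20.8·3.4·0.5402·0.8415 = 32.151 kPa
FS = 17.508 / 32.151 = 0.545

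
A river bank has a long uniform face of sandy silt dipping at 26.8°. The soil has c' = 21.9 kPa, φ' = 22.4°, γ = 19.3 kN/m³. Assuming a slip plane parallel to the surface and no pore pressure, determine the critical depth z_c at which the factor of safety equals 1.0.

z_c = 15.32 m

Setting FS = 1.00 in FS = [c' + γz cos²β tanφ'] / [γz sinβ cosβ] and solving for z:
z = c' / [γ cosβ (FS·sinβ − cosβ·tanφ')]
  = 21.9 / [19.3·cos26.8°·(1.00·sin26.8° − cos26.8°·tan22.4°)]
  = 21.9 / [19.3·0.8926·(1.00·0.4509 − 0.8926·0.4122)]
  = 21.9 / 1.4295 = 15.320 m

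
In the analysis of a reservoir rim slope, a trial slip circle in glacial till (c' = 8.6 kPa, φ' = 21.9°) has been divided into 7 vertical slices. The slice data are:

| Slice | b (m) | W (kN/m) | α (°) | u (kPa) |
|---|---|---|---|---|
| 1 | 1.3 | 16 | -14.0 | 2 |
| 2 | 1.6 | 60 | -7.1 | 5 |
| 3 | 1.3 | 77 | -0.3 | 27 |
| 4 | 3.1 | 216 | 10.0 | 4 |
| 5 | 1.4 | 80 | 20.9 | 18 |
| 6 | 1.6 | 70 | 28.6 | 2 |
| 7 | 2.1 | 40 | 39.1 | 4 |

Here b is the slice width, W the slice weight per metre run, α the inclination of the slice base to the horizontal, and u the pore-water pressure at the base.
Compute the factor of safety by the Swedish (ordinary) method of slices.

Ordinary method of slices: FS = Σ[c'·Δl_i + (W_i cosα_i − u_i·Δl_i)·tanφ'] / Σ W_i sinα_i, with Δl_i = b_i / cosα_i.
Slice 1: Δl = 1.3/cos(-14.0°) = 1.340 m; N'_1 = 16·cos(-14.0°) − 2·1.340 = 12.8; c'Δl = 11.52; W sinα = -3.9
Slice 2: Δl = 1.6/cos(-7.1°) = 1.612 m; N'_2 = 60·cos(-7.1°) − 5·1.612 = 51.5; c'Δl = 13.87; W sinα = -7.4
Slice 3: Δl = 1.3/cos(-0.3°) = 1.300 m; N'_3 = 77·cos(-0.3°) − 27·1.300 = 41.9; c'Δl = 11.18; W sinα = -0.4
Slice 4: Δl = 3.1/cos10.0° = 3.148 m; N'_4 = 216·cos10.0° − 4·3.148 = 200.1; c'Δl = 27.07; W sinα = 37.5
Slice 5: Δl = 1.4/cos20.9° = 1.499 m; N'_5 = 80·cos20.9° − 18·1.499 = 47.8; c'Δl = 12.89; W sinα = 28.5
Slice 6: Δl = 1.6/cos28.6° = 1.822 m; N'_6 = 70·cos28.6° − 2·1.822 = 57.8; c'Δl = 15.67; W sinα = 33.5
Slice 7: Δl = 2.1/cos39.1° = 2.706 m; N'_7 = 40·cos39.1° − 4·2.706 = 20.2; c'Δl = 23.27; W sinα = 25.2
Σc'Δl = 115.5 kN/m; ΣN' = 432.1 kN/m; ΣW sinα = 113.1 kN/m
Resisting = 115.5 + 432.1·tan21.9° = 115.5 + 173.7 = 289.2 kN/m
FS = 289.2 / 113.1 = 2.557

FS = 2.56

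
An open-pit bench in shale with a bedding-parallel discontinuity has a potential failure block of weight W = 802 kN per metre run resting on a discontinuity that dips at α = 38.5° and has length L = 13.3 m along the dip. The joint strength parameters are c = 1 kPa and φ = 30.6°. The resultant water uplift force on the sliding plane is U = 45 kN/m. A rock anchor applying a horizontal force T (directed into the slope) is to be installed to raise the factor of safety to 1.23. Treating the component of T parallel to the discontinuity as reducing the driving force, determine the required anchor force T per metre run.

T = 193 kN/m

Resolving forces along and normal to the sliding plane, with the horizontal anchor force T adding T·sinα to the effective normal force and T·cosα acting up the plane against the driving force:
FS = [cL + (W cosα − U + T sinα) tanφ] / [W sinα − T cosα]
Without the anchor: N' = 582.7 kN/m, driving T_d = 499.3 kN/m, resisting R = 1·13.3 + 582.7·tan30.6° = 357.9 kN/m, FS = 0.72.
Setting FS = 1.23 and solving for T:
1.23·(499.3 − T cos38.5°) = 357.9 + T sin38.5°·tan30.6°
T·(sin38.5°·tan30.6° + 1.23·cos38.5°) = 1.23·499.3 − 357.9
T·(0.6225·0.5914 + 1.23·0.7826) = 614.1 − 357.9 = 256.2
T·1.3308 = 256.2
T = 192.5 kN/m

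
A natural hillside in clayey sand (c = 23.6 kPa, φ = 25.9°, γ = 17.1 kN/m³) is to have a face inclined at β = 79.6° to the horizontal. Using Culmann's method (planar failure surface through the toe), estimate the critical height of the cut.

Culmann's analysis gives the critical failure plane at α_cr = (β + φ)/2 = (79.6 + 25.9)/2 = 52.8°, and the critical height
H_c = (4c/γ) · sinβ cosφ / [1 − cos(β − φ)]
    = (4·23.6/17.1) · sin79.6°·cos25.9° / [1 − cos(53.7°)]
    = 5.520 · 0.9836·0.8996 / [1 − 0.5920]
    = 5.520 · 0.8848 / 0.4080
    = 11.97 m

H_c = 11.97 m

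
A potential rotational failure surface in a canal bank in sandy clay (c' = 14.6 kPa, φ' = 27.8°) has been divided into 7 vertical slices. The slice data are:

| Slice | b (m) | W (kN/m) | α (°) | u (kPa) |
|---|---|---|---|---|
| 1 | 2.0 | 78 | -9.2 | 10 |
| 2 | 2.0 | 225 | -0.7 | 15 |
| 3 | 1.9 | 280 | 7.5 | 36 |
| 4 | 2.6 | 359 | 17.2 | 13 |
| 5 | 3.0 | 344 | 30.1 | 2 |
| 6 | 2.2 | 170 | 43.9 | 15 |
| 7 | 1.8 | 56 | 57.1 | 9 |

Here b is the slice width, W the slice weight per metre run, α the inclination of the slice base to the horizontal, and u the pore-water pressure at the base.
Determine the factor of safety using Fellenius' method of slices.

Ordinary method of slices: FS = Σ[c'·Δl_i + (W_i cosα_i − u_i·Δl_i)·tanφ'] / Σ W_i sinα_i, with Δl_i = b_i / cosα_i.
Slice 1: Δl = 2.0/cos(-9.2°) = 2.026 m; N'_1 = 78·cos(-9.2°) − 10·2.026 = 56.7; c'Δl = 29.58; W sinα = -12.5
Slice 2: Δl = 2.0/cos(-0.7°) = 2.000 m; N'_2 = 225·cos(-0.7°) − 15·2.000 = 195.0; c'Δl = 29.20; W sinα = -2.7
Slice 3: Δl = 1.9/cos7.5° = 1.916 m; N'_3 = 280·cos7.5° − 36·1.916 = 208.6; c'Δl = 27.98; W sinα = 36.5
Slice 4: Δl = 2.6/cos17.2° = 2.722 m; N'_4 = 359·cos17.2° − 13·2.722 = 307.6; c'Δl = 39.74; W sinα = 106.2
Slice 5: Δl = 3.0/cos30.1° = 3.468 m; N'_5 = 344·cos30.1° − 2·3.468 = 290.7; c'Δl = 50.63; W sinα = 172.5
Slice 6: Δl = 2.2/cos43.9° = 3.053 m; N'_6 = 170·cos43.9° − 15·3.053 = 76.7; c'Δl = 44.58; W sinα = 117.9
Slice 7: Δl = 1.8/cos57.1° = 3.314 m; N'_7 = 56·cos57.1° − 9·3.314 = 0.6; c'Δl = 48.38; W sinα = 47.0
Σc'Δl = 270.1 kN/m; ΣN' = 1135.9 kN/m; ΣW sinα = 464.9 kN/m
Resisting = 270.1 + 1135.9·tan27.8° = 270.1 + 598.9 = 869.0 kN/m
FS = 869.0 / 464.9 = 1.869

FS = 1.87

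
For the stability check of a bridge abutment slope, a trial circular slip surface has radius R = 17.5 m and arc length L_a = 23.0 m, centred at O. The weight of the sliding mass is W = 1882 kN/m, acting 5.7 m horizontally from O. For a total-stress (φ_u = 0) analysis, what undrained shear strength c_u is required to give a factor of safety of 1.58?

c_u = 42.1 kPa

FS = c_u·L_a·R / (W·d), so c_u = FS·W·d / (L_a·R).
c_u = 1.58·1882·5.7 / (23.00·17.5) = 16949.3 / 402.50 = 42.11 kPa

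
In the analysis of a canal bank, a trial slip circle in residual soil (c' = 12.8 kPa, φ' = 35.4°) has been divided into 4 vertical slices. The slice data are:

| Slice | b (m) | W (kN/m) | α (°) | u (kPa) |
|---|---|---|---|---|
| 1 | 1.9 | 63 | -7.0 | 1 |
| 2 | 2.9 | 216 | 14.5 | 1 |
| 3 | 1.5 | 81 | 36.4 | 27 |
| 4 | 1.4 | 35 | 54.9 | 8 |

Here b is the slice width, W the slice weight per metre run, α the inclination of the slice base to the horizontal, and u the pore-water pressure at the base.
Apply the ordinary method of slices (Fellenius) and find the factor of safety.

Ordinary method of slices: FS = Σ[c'·Δl_i + (W_i cosα_i − u_i·Δl_i)·tanφ'] / Σ W_i sinα_i, with Δl_i = b_i / cosα_i.
Slice 1: Δl = 1.9/cos(-7.0°) = 1.914 m; N'_1 = 63·cos(-7.0°) − 1·1.914 = 60.6; c'Δl = 24.50; W sinα = -7.7
Slice 2: Δl = 2.9/cos14.5° = 2.995 m; N'_2 = 216·cos14.5° − 1·2.995 = 206.1; c'Δl = 38.34; W sinα = 54.1
Slice 3: Δl = 1.5/cos36.4° = 1.864 m; N'_3 = 81·cos36.4° − 27·1.864 = 14.9; c'Δl = 23.85; W sinα = 48.1
Slice 4: Δl = 1.4/cos54.9° = 2.435 m; N'_4 = 35·cos54.9° − 8·2.435 = 0.6; c'Δl = 31.16; W sinα = 28.6
Σc'Δl = 117.9 kN/m; ΣN' = 282.3 kN/m; ΣW sinα = 123.1 kN/m
Resisting = 117.9 + 282.3·tan35.4° = 117.9 + 200.6 = 318.5 kN/m
FS = 318.5 / 123.1 = 2.587

FS = 2.59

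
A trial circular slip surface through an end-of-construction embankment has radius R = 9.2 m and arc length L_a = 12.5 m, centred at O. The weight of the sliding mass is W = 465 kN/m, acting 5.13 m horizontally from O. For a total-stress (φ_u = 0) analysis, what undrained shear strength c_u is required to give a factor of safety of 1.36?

FS = c_u·L_a·R / (W·d), so c_u = FS·W·d / (L_a·R).
c_u = 1.36·465·5.13 / (12.50·9.2) = 3244.2 / 115.00 = 28.21 kPa

c_u = 28.2 kPa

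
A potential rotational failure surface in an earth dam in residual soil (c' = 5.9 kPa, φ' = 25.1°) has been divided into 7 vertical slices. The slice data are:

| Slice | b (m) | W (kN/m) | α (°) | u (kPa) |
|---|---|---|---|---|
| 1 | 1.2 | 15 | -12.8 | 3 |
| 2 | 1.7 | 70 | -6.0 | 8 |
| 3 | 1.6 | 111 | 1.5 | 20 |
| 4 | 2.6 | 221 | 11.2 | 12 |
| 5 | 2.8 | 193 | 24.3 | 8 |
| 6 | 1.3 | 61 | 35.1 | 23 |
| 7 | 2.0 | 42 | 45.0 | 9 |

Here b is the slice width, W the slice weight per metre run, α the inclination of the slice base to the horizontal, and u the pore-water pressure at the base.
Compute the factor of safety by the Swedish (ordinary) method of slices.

Ordinary method of slices: FS = Σ[c'·Δl_i + (W_i cosα_i − u_i·Δl_i)·tanφ'] / Σ W_i sinα_i, with Δl_i = b_i / cosα_i.
Slice 1: Δl = 1.2/cos(-12.8°) = 1.231 m; N'_1 = 15·cos(-12.8°) − 3·1.231 = 10.9; c'Δl = 7.26; W sinα = -3.3
Slice 2: Δl = 1.7/cos(-6.0°) = 1.709 m; N'_2 = 70·cos(-6.0°) − 8·1.709 = 55.9; c'Δl = 10.09; W sinα = -7.3
Slice 3: Δl = 1.6/cos1.5° = 1.601 m; N'_3 = 111·cos1.5° − 20·1.601 = 79.0; c'Δl = 9.44; W sinα = 2.9
Slice 4: Δl = 2.6/cos11.2° = 2.650 m; N'_4 = 221·cos11.2° − 12·2.650 = 185.0; c'Δl = 15.64; W sinα = 42.9
Slice 5: Δl = 2.8/cos24.3° = 3.072 m; N'_5 = 193·cos24.3° − 8·3.072 = 151.3; c'Δl = 18.13; W sinα = 79.4
Slice 6: Δl = 1.3/cos35.1° = 1.589 m; N'_6 = 61·cos35.1° − 23·1.589 = 13.4; c'Δl = 9.37; W sinα = 35.1
Slice 7: Δl = 2.0/cos45.0° = 2.828 m; N'_7 = 42·cos45.0° − 9·2.828 = 4.2; c'Δl = 16.69; W sinα = 29.7
Σc'Δl = 86.6 kN/m; ΣN' = 499.7 kN/m; ΣW sinα = 179.4 kN/m
Resisting = 86.6 + 499.7·tan25.1° = 86.6 + 234.1 = 320.7 kN/m
FS = 320.7 / 179.4 = 1.788

FS = 1.79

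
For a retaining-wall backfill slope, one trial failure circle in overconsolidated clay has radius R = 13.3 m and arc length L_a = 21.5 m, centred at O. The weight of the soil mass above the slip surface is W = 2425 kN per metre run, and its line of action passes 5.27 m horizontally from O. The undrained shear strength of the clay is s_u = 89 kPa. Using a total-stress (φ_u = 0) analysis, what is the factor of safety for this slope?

Taking moments about the centre O, the resisting moment is provided by the undrained shear strength acting along the arc:
M_R = s_u·L_a·R = 89·21.50·13.3 = 25449.6 kN·m/m
M_D = W·d = 2425·5.27 = 12779.7 kN·m/m
FS = M_R / M_D = 25449.6 / 12779.7 = 1.991

FS = 1.99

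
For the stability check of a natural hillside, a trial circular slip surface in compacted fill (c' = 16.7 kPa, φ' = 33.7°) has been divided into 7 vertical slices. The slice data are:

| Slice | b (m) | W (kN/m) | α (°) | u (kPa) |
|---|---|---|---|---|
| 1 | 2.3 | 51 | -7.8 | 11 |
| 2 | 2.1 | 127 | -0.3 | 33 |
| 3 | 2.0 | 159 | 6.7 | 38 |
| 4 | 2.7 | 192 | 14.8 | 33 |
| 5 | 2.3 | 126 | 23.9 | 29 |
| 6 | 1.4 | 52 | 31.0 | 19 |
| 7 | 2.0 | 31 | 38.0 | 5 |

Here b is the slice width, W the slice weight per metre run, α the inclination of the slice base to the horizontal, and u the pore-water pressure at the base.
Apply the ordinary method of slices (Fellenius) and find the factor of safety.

FS = 3.08

Ordinary method of slices: FS = Σ[c'·Δl_i + (W_i cosα_i − u_i·Δl_i)·tanφ'] / Σ W_i sinα_i, with Δl_i = b_i / cosα_i.
Slice 1: Δl = 2.3/cos(-7.8°) = 2.321 m; N'_1 = 51·cos(-7.8°) − 11·2.321 = 25.0; c'Δl = 38.77; W sinα = -6.9
Slice 2: Δl = 2.1/cos(-0.3°) = 2.100 m; N'_2 = 127·cos(-0.3°) − 33·2.100 = 57.7; c'Δl = 35.07; W sinα = -0.7
Slice 3: Δl = 2.0/cos6.7° = 2.014 m; N'_3 = 159·cos6.7° − 38·2.014 = 81.4; c'Δl = 33.63; W sinα = 18.6
Slice 4: Δl = 2.7/cos14.8° = 2.793 m; N'_4 = 192·cos14.8° − 33·2.793 = 93.5; c'Δl = 46.64; W sinα = 49.0
Slice 5: Δl = 2.3/cos23.9° = 2.516 m; N'_5 = 126·cos23.9° − 29·2.516 = 42.2; c'Δl = 42.01; W sinα = 51.0
Slice 6: Δl = 1.4/cos31.0° = 1.633 m; N'_6 = 52·cos31.0° − 19·1.633 = 13.5; c'Δl = 27.28; W sinα = 26.8
Slice 7: Δl = 2.0/cos38.0° = 2.538 m; N'_7 = 31·cos38.0° − 5·2.538 = 11.7; c'Δl = 42.39; W sinα = 19.1
Σc'Δl = 265.8 kN/m; ΣN' = 325.1 kN/m; ΣW sinα = 156.9 kN/m
Resisting = 265.8 + 325.1·tan33.7° = 265.8 + 216.8 = 482.6 kN/m
FS = 482.6 / 156.9 = 3.075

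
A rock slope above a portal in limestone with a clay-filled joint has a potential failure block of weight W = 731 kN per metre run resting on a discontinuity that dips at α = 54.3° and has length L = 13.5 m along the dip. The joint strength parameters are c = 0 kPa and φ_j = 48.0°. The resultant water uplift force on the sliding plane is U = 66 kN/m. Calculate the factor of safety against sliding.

Resolving the block weight along and normal to the plane and applying the Mohr–Coulomb strength on the joint:
N' = W cosα − U = 731·cos54.3° − 66 = 360.6 kN/m
Driving force T = W sinα = 731·sin54.3° = 593.6 kN/m
Resisting force R = c·L + N'·tanφ_j = 0·13.5 + 360.6·tan48.0° = 0.0 + 400.5 = 400.5 kN/m
FS = R / T = 400.5 / 593.6 = 0.675

FS = 0.67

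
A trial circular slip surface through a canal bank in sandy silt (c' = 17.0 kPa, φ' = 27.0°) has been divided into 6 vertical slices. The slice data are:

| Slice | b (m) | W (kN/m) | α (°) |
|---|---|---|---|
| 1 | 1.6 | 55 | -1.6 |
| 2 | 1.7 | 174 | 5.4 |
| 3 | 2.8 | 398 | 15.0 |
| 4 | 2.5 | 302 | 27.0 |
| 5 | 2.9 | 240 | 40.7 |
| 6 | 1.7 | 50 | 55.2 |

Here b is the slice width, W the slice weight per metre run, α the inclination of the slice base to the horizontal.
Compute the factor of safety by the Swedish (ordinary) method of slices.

FS = 1.82

Ordinary method of slices: FS = Σ[c'·Δl_i + (W_i cosα_i)·tanφ'] / Σ W_i sinα_i, with Δl_i = b_i / cosα_i.
Slice 1: Δl = 1.6/cos(-1.6°) = 1.601 m; N'_1 = 55·cos(-1.6°) = 55.0; c'Δl = 27.21; W sinα = -1.5
Slice 2: Δl = 1.7/cos5.4° = 1.708 m; N'_2 = 174·cos5.4° = 173.2; c'Δl = 29.03; W sinα = 16.4
Slice 3: Δl = 2.8/cos15.0° = 2.899 m; N'_3 = 398·cos15.0° = 384.4; c'Δl = 49.28; W sinα = 103.0
Slice 4: Δl = 2.5/cos27.0° = 2.806 m; N'_4 = 302·cos27.0° = 269.1; c'Δl = 47.70; W sinα = 137.1
Slice 5: Δl = 2.9/cos40.7° = 3.825 m; N'_5 = 240·cos40.7° = 182.0; c'Δl = 65.03; W sinα = 156.5
Slice 6: Δl = 1.7/cos55.2° = 2.979 m; N'_6 = 50·cos55.2° = 28.5; c'Δl = 50.64; W sinα = 41.1
Σc'Δl = 268.9 kN/m; ΣN' = 1092.2 kN/m; ΣW sinα = 452.5 kN/m
Resisting = 268.9 + 1092.2·tan27.0° = 268.9 + 556.5 = 825.4 kN/m
FS = 825.4 / 452.5 = 1.824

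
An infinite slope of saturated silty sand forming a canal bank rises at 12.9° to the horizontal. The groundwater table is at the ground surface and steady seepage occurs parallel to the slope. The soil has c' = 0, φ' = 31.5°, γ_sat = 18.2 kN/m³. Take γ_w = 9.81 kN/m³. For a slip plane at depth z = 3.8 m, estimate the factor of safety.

With seepage parallel to the slope and the water table at the surface, the effective normal stress on the slip plane uses the buoyant unit weight γ' = γ_sat − γ_w while the driving shear stress uses γ_sat:
FS = [c' + γ' z cos²β tanφ'] / [γ_sat z sinβ cosβ]
(For c' = 0 this reduces to FS = (γ'/γ_sat)·tanφ'/tanβ.)
γ' = 18.2 − 9.81 = 8.39 kN/m³
Numerator = 0.0 + 8.39·3.8·cos²12.9°·tan31.5° = 0.0 + 8.39·3.8·0.9502·0.6128 = 18.564 kPa
Denominator = 18.2·3.8·sin12.9°·cos12.9° = 18.2·3.8·0.2233·0.9748 = 15.050 kPa
FS = 18.564 / 15.050 = 1.233

FS = 1.23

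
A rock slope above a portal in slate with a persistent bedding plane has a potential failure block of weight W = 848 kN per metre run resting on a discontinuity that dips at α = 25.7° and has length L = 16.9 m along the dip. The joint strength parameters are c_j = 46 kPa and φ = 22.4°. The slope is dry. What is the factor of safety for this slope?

FS = 2.97

Resolving the block weight along and normal to the plane and applying the Mohr–Coulomb strength on the joint:
N' = W cosα = 848·cos25.7° = 764.1 kN/m
Driving force T = W sinα = 848·sin25.7° = 367.7 kN/m
Resisting force R = c_j·L + N'·tanφ = 46·16.9 + 764.1·tan22.4° = 777.4 + 314.9 = 1092.3 kN/m
FS = R / T = 1092.3 / 367.7 = 2.970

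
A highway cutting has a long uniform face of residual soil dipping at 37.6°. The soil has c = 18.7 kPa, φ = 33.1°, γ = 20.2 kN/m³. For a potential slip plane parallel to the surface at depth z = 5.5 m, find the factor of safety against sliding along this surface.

FS = 1.19

For an infinite slope with a slip plane parallel to the surface (no pore pressure): FS = [c + γz cos²β tanφ] / [γz sinβ cosβ].
γz = 20.2·5.5 = 111.10 kN/m²
Numerator = 18.7 + 111.10·cos²37.6°·tan33.1° = 18.7 + 111.10·0.6277·0.6519 = 64.163 kPa
Denominator = 111.10·sin37.6°·cos37.6° = 111.10·0.6101·0.7923 = 53.707 kPa
FS = 64.163 / 53.707 = 1.195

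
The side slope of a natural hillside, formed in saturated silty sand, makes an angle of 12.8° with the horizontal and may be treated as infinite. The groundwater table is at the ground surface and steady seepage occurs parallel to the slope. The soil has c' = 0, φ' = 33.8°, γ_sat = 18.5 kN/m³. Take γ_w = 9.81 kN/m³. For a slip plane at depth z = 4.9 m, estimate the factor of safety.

FS = 1.38

With seepage parallel to the slope and the water table at the surface, the effective normal stress on the slip plane uses the buoyant unit weight γ' = γ_sat − γ_w while the driving shear stress uses γ_sat:
FS = [c' + γ' z cos²β tanφ'] / [γ_sat z sinβ cosβ]
(For c' = 0 this reduces to FS = (γ'/γ_sat)·tanφ'/tanβ.)
γ' = 18.5 − 9.81 = 8.69 kN/m³
Numerator = 0.0 + 8.69·4.9·cos²12.8°·tan33.8° = 0.0 + 8.69·4.9·0.9509·0.6694 = 27.106 kPa
Denominator = 18.5·4.9·sin12.8°·cos12.8° = 18.5·4.9·0.2215·0.9751 = 19.584 kPa
FS = 27.106 / 19.584 = 1.384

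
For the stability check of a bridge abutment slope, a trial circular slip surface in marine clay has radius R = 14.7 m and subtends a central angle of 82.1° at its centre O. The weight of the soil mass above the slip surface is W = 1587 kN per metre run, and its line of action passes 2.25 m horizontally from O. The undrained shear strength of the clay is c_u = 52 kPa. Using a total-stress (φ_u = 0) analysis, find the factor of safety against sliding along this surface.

Taking moments about the centre O, the resisting moment is provided by the undrained shear strength acting along the arc:
Arc length L_a = R·θ = 14.7·(82.1°·π/180) = 14.7·1.4329 = 21.06 m
M_R = c_u·L_a·R = 52·21.06·14.7 = 16101.2 kN·m/m
M_D = W·d = 1587·2.25 = 3570.8 kN·m/m
FS = M_R / M_D = 16101.2 / 3570.8 = 4.509

FS = 4.51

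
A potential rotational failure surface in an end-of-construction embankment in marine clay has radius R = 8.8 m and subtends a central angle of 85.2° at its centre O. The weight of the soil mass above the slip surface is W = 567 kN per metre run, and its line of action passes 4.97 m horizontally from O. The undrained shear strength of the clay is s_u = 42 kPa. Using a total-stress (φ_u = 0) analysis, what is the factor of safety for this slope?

FS = 1.72

Taking moments about the centre O, the resisting moment is provided by the undrained shear strength acting along the arc:
Arc length L_a = R·θ = 8.8·(85.2°·π/180) = 8.8·1.4870 = 13.09 m
M_R = s_u·L_a·R = 42·13.09·8.8 = 4836.5 kN·m/m
M_D = W·d = 567·4.97 = 2818.0 kN·m/m
FS = M_R / M_D = 4836.5 / 2818.0 = 1.716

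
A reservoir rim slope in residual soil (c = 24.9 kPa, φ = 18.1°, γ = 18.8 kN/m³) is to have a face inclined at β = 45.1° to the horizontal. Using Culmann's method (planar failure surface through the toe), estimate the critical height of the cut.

H_c = 32.73 m

Culmann's analysis gives the critical failure plane at α_cr = (β + φ)/2 = (45.1 + 18.1)/2 = 31.6°, and the critical height
H_c = (4c/γ) · sinβ cosφ / [1 − cos(β − φ)]
    = (4·24.9/18.8) · sin45.1°·cos18.1° / [1 − cos(27.0°)]
    = 5.298 · 0.7083·0.9505 / [1 − 0.8910]
    = 5.298 · 0.6733 / 0.1090
    = 32.73 m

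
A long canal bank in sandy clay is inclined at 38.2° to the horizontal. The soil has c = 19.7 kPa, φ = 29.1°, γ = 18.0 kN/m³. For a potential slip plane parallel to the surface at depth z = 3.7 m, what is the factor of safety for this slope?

FS = 1.32

For an infinite slope with a slip plane parallel to the surface (no pore pressure): FS = [c + γz cos²β tanφ] / [γz sinβ cosβ].
γz = 18.0·3.7 = 66.60 kN/m²
Numerator = 19.7 + 66.60·cos²38.2°·tan29.1° = 19.7 + 66.60·0.6176·0.5566 = 42.593 kPa
Denominator = 66.60·sin38.2°·cos38.2° = 66.60·0.6184·0.7859 = 32.366 kPa
FS = 42.593 / 32.366 = 1.316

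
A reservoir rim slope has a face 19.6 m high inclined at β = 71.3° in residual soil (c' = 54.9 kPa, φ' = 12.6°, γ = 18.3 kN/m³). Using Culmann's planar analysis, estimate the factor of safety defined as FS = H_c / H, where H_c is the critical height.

H_c = (4c'/γ) · sinβ cosφ' / [1 − cos(β − φ')]
    = (4·54.9/18.3) · sin71.3°·cos12.6° / [1 − cos58.7°]
    = 12.000 · 0.9244 / 0.4805 = 23.09 m
FS = H_c / H = 23.09 / 19.6 = 1.178

FS = 1.18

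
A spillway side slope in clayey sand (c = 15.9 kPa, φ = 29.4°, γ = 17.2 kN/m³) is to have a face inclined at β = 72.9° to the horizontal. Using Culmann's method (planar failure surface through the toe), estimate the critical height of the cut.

Culmann's analysis gives the critical failure plane at α_cr = (β + φ)/2 = (72.9 + 29.4)/2 = 51.2°, and the critical height
H_c = (4c/γ) · sinβ cosφ / [1 − cos(β − φ)]
    = (4·15.9/17.2) · sin72.9°·cos29.4° / [1 − cos(43.5°)]
    = 3.698 · 0.9558·0.8712 / [1 − 0.7254]
    = 3.698 · 0.8327 / 0.2746
    = 11.21 m

H_c = 11.21 m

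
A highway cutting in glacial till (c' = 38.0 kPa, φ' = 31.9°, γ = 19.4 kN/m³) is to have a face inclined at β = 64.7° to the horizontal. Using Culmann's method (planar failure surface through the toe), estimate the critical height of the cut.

Culmann's analysis gives the critical failure plane at α_cr = (β + φ')/2 = (64.7 + 31.9)/2 = 48.3°, and the critical height
H_c = (4c'/γ) · sinβ cosφ' / [1 − cos(β − φ')]
    = (4·38.0/19.4) · sin64.7°·cos31.9° / [1 − cos(32.8°)]
    = 7.835 · 0.9041·0.8490 / [1 − 0.8406]
    = 7.835 · 0.7675 / 0.1594
    = 37.72 m

H_c = 37.72 m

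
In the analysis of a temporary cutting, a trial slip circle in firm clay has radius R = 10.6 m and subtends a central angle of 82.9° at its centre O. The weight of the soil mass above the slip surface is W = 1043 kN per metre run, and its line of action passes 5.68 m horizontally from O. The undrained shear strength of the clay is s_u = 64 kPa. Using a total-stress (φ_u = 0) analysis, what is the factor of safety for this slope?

FS = 1.76

Taking moments about the centre O, the resisting moment is provided by the undrained shear strength acting along the arc:
Arc length L_a = R·θ = 10.6·(82.9°·π/180) = 10.6·1.4469 = 15.34 m
M_R = s_u·L_a·R = 64·15.34·10.6 = 10404.6 kN·m/m
M_D = W·d = 1043·5.68 = 5924.2 kN·m/m
FS = M_R / M_D = 10404.6 / 5924.2 = 1.756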